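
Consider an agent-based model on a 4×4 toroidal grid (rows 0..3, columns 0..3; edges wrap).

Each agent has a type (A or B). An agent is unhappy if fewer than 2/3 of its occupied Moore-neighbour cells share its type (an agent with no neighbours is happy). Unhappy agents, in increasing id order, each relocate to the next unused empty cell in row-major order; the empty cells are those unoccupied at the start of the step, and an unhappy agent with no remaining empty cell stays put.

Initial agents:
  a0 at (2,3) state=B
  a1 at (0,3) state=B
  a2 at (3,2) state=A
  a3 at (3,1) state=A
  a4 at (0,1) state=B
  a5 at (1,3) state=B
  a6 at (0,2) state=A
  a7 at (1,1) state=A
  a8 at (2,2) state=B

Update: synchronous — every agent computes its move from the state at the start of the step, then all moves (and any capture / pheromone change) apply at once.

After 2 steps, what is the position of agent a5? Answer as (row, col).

(3, 1)

t=1: a0@(2,3):B a1@(0,0):B a2@(1,0):A a3@(1,2):A a4@(2,0):B a5@(1,3):B a6@(2,1):A a7@(3,0):A a8@(3,3):B
t=2: a0@(0,1):B a1@(0,2):B a2@(0,3):A a3@(1,1):A a4@(2,2):B a5@(3,1):B a6@(2,1):A a7@(3,2):A a8@(3,3):B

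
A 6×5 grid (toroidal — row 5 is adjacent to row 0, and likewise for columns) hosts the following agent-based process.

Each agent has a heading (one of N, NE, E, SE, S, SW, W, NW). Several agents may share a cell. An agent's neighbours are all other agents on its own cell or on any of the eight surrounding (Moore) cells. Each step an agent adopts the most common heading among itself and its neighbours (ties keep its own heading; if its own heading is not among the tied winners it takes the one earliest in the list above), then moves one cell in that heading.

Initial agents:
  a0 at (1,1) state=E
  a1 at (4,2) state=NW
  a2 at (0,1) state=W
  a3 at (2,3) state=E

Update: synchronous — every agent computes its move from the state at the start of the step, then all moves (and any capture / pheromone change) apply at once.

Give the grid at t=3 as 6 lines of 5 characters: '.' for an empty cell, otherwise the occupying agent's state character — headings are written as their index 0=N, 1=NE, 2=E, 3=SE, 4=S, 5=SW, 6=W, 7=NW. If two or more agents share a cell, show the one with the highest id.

...6.
....7
.2...
.....
.....
.....

t=1: a0@(1,2):E a1@(3,1):NW a2@(0,0):W a3@(2,4):E
t=2: a0@(1,3):E a1@(2,0):NW a2@(0,4):W a3@(2,0):E
t=3: a0@(1,4):E a1@(1,4):NW a2@(0,3):W a3@(2,1):E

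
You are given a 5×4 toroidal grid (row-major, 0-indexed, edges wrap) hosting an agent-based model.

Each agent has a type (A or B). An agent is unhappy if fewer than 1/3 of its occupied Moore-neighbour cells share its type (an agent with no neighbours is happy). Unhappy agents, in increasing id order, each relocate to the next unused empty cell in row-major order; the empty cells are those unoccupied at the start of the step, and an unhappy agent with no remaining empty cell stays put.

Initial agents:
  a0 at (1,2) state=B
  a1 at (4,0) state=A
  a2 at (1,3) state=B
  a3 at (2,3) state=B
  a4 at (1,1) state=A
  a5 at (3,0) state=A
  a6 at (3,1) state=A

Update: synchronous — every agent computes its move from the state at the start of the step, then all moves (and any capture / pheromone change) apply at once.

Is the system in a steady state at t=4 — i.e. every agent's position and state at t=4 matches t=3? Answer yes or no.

t=1: a0@(1,2):B a1@(4,0):A a2@(1,3):B a3@(2,3):B a4@(0,0):A a5@(3,0):A a6@(3,1):A
t=2: (unchanged — steady state)

yes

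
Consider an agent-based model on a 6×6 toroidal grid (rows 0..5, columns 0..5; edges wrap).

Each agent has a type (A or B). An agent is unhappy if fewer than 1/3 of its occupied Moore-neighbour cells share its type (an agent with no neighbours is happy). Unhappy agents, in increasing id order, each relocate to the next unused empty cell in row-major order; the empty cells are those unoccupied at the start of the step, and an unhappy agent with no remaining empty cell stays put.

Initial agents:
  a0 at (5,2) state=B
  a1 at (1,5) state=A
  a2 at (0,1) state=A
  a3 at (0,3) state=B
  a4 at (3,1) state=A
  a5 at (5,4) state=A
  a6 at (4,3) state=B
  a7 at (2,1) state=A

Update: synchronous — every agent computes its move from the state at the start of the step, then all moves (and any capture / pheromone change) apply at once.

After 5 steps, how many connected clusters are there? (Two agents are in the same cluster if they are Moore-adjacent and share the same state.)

t=1: a0@(5,2):B a1@(1,5):A a2@(0,0):A a3@(0,3):B a4@(3,1):A a5@(0,2):A a6@(4,3):B a7@(2,1):A
t=2: a0@(5,2):B a1@(1,5):A a2@(0,0):A a3@(0,3):B a4@(3,1):A a5@(0,1):A a6@(4,3):B a7@(2,1):A
t=3: (unchanged — steady state)

3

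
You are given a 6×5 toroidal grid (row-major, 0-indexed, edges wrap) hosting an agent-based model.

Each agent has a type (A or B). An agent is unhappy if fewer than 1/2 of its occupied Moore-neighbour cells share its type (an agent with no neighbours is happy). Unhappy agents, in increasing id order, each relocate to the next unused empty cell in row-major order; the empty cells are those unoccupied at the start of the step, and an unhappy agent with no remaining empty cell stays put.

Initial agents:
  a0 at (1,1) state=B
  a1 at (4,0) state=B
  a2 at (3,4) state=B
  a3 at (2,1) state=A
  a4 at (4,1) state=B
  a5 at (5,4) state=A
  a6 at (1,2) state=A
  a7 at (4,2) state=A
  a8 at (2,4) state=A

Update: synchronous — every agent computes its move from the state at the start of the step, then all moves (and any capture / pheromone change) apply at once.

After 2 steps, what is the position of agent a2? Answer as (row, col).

(3, 4)

t=1: a0@(0,0):B a1@(4,0):B a2@(3,4):B a3@(2,1):A a4@(4,1):B a5@(0,1):A a6@(1,2):A a7@(0,2):A a8@(0,3):A
t=2: a0@(0,4):B a1@(4,0):B a2@(3,4):B a3@(2,1):A a4@(4,1):B a5@(0,1):A a6@(1,2):A a7@(0,2):A a8@(0,3):A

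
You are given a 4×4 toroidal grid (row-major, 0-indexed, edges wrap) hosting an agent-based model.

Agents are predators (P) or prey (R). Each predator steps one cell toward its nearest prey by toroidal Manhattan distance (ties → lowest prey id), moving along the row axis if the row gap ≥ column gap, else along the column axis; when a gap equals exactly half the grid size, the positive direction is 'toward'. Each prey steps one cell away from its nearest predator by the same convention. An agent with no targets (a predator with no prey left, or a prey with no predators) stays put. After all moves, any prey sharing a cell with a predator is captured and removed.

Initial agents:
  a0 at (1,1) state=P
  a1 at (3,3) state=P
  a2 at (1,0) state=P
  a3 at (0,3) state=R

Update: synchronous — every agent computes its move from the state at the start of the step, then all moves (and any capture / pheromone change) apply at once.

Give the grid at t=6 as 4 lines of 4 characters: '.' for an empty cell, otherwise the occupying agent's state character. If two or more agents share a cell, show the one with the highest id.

....
P..P
....
....

t=1: a0@(1,2):P a1@(0,3):P a2@(0,0):P a3@(1,3):R
t=2: a0@(1,3):P a1@(1,3):P a2@(1,0):P
t=3: (unchanged — steady state)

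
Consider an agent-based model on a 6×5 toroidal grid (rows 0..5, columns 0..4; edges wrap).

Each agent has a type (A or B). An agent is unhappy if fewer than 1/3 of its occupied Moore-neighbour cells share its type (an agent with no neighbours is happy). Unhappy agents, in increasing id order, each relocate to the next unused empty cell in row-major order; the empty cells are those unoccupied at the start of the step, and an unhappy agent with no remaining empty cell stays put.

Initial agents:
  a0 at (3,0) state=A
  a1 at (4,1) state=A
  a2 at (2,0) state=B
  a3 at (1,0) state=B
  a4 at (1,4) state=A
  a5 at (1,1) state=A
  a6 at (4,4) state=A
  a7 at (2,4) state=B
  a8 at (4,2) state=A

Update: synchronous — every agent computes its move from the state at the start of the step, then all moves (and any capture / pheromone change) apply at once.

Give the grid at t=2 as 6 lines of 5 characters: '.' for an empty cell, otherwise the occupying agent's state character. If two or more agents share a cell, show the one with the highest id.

AA...
B....
B...B
A....
.AA.A
.....

t=1: a0@(3,0):A a1@(4,1):A a2@(2,0):B a3@(1,0):B a4@(0,0):A a5@(0,1):A a6@(4,4):A a7@(2,4):B a8@(4,2):A
t=2: (unchanged — steady state)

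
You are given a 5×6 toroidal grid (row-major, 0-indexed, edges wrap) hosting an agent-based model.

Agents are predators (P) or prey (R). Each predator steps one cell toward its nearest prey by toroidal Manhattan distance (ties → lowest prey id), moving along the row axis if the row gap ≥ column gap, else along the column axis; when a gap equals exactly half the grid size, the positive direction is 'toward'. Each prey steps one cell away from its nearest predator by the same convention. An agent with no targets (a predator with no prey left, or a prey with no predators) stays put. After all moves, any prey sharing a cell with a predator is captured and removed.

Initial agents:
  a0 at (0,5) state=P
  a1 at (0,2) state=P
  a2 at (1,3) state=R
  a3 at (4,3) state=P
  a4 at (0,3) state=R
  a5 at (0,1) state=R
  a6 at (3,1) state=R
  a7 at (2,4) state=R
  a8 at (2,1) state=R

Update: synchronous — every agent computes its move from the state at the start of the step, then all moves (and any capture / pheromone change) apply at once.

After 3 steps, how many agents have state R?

5

t=1: a0@(0,4):P a1@(0,3):P a2@(2,3):R a3@(0,3):P a5@(0,0):R a6@(2,1):R a7@(3,4):R a8@(3,1):R
t=2: a0@(0,5):P a1@(1,3):P a2@(3,3):R a3@(1,3):P a5@(0,1):R a6@(3,1):R a7@(2,4):R a8@(2,1):R
t=3: a0@(0,0):P a1@(2,3):P a2@(4,3):R a3@(2,3):P a5@(0,2):R a6@(2,1):R a7@(3,4):R a8@(2,0):R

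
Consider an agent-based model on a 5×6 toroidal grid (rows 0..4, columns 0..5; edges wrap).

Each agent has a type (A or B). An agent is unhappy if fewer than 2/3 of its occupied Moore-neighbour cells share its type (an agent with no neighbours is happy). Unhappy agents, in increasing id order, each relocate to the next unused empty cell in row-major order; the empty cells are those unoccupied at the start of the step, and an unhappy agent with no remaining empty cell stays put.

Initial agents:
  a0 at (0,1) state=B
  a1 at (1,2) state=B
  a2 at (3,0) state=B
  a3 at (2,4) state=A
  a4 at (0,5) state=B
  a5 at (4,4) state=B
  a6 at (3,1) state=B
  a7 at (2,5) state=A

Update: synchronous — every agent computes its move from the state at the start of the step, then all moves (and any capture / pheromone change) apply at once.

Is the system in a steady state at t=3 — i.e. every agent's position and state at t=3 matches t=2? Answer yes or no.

t=1: a0@(0,1):B a1@(1,2):B a2@(0,0):B a3@(2,4):A a4@(0,5):B a5@(4,4):B a6@(3,1):B a7@(0,2):A
t=2: a0@(0,1):B a1@(0,3):B a2@(0,0):B a3@(2,4):A a4@(0,5):B a5@(4,4):B a6@(3,1):B a7@(0,4):A
t=3: a0@(0,1):B a1@(0,2):B a2@(0,0):B a3@(2,4):A a4@(0,5):B a5@(4,4):B a6@(3,1):B a7@(1,0):A

no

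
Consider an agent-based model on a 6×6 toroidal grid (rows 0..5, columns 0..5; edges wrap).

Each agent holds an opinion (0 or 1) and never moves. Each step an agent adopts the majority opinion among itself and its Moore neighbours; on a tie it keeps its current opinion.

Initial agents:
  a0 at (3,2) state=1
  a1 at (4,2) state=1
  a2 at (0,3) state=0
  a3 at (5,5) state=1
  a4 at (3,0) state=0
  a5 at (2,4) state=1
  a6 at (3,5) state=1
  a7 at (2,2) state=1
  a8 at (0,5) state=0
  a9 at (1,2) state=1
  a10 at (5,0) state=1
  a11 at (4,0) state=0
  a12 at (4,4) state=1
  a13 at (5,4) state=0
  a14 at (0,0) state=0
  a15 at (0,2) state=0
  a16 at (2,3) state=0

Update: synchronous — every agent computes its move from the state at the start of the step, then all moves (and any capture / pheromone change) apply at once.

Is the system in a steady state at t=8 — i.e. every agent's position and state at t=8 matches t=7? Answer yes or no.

yes

t=1: a0@(3,2):1 a1@(4,2):1 a2@(0,3):0 a3@(5,5):0 a4@(3,0):0 a5@(2,4):1 a6@(3,5):1 a7@(2,2):1 a8@(0,5):0 a9@(1,2):0 a10@(5,0):0 a11@(4,0):1 a12@(4,4):1 a13@(5,4):0 a14@(0,0):0 a15@(0,2):0 a16@(2,3):1
t=2: a0@(3,2):1 a1@(4,2):1 a2@(0,3):0 a3@(5,5):0 a4@(3,0):1 a5@(2,4):1 a6@(3,5):1 a7@(2,2):1 a8@(0,5):0 a9@(1,2):0 a10@(5,0):0 a11@(4,0):0 a12@(4,4):1 a13@(5,4):0 a14@(0,0):0 a15@(0,2):0 a16@(2,3):1
t=3: (unchanged — steady state)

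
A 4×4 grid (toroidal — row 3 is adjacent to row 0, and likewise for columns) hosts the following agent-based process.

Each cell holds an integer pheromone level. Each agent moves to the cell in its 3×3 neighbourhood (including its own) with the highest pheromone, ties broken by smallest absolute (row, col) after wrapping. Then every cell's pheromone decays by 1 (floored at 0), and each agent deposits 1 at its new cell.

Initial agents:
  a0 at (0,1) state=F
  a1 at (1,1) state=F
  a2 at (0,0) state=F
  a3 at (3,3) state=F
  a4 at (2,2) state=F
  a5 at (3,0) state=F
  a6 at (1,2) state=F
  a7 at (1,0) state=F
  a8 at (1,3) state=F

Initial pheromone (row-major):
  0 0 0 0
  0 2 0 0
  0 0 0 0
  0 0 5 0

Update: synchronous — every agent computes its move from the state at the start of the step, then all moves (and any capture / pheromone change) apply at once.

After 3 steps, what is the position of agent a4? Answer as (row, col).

(3, 2)

t=1: a0@(3,2) a1@(1,1) a2@(1,1) a3@(3,2) a4@(3,2) a5@(0,0) a6@(1,1) a7@(1,1) a8@(0,0) | pheromone: 2 0 0 0 / 0 5 0 0 / 0 0 0 0 / 0 0 7 0
t=2: a0@(3,2) a1@(1,1) a2@(1,1) a3@(3,2) a4@(3,2) a5@(1,1) a6@(1,1) a7@(1,1) a8@(1,1) | pheromone: 1 0 0 0 / 0 10 0 0 / 0 0 0 0 / 0 0 9 0
t=3: a0@(3,2) a1@(1,1) a2@(1,1) a3@(3,2) a4@(3,2) a5@(1,1) a6@(1,1) a7@(1,1) a8@(1,1) | pheromone: 0 0 0 0 / 0 15 0 0 / 0 0 0 0 / 0 0 11 0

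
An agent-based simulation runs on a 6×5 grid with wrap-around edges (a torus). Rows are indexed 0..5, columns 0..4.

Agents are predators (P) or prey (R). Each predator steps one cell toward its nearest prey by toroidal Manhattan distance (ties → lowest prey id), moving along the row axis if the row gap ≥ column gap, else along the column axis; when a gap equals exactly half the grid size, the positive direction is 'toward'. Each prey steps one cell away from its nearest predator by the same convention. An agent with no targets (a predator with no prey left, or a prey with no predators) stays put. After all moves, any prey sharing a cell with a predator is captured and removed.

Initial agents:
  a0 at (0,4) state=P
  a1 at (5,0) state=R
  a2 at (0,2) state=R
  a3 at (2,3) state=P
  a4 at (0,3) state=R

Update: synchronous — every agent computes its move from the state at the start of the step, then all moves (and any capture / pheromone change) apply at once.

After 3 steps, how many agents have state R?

2

t=1: a0@(0,3):P a1@(4,0):R a2@(0,1):R a3@(1,3):P a4@(0,2):R
t=2: a0@(0,2):P a1@(3,0):R a2@(0,0):R a3@(0,3):P a4@(0,1):R
t=3: a0@(0,1):P a1@(2,0):R a3@(0,4):P a4@(0,0):R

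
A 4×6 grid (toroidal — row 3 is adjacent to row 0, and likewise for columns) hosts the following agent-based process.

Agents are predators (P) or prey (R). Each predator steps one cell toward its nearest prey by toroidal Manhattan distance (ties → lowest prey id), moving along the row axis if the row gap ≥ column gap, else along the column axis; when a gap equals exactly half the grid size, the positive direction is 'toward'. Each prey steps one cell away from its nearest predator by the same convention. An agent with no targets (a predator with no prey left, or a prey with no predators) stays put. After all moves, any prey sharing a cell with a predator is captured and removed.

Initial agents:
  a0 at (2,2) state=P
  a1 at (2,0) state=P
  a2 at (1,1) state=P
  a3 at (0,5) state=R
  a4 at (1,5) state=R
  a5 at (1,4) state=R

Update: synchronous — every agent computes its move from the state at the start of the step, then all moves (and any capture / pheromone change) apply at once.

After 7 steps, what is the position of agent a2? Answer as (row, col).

t=1: a0@(2,3):P a1@(1,0):P a2@(1,0):P a3@(3,5):R a4@(0,5):R a5@(1,5):R
t=2: a0@(2,4):P a1@(1,5):P a2@(1,5):P a3@(3,0):R a4@(3,5):R a5@(1,4):R
t=3: a0@(1,4):P a1@(1,4):P a2@(1,4):P a3@(3,1):R a4@(0,5):R a5@(0,4):R
t=4: a0@(0,4):P a1@(0,4):P a2@(0,4):P a3@(3,0):R a4@(3,5):R a5@(3,4):R
t=5: a0@(3,4):P a1@(3,4):P a2@(3,4):P a3@(3,1):R a4@(2,5):R a5@(2,4):R
t=6: a0@(2,4):P a1@(2,4):P a2@(2,4):P a3@(3,0):R a4@(1,5):R a5@(1,4):R
t=7: a0@(1,4):P a1@(1,4):P a2@(1,4):P a3@(3,1):R a4@(0,5):R a5@(0,4):R

(1, 4)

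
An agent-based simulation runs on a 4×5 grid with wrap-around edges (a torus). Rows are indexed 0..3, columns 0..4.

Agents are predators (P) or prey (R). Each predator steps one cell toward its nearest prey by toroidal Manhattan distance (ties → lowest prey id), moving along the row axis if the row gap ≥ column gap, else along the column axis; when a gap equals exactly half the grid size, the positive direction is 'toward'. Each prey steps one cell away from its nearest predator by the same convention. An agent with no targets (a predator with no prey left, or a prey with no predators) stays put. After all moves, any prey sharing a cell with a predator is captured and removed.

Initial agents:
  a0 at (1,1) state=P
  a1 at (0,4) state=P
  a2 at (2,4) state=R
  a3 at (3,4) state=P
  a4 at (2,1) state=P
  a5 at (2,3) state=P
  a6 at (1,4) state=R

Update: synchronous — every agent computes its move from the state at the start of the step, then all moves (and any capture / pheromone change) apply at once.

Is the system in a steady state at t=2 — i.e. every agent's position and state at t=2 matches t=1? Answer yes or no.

yes

t=1: a0@(1,0):P a1@(1,4):P a3@(2,4):P a4@(2,0):P a5@(2,4):P
t=2: (unchanged — steady state)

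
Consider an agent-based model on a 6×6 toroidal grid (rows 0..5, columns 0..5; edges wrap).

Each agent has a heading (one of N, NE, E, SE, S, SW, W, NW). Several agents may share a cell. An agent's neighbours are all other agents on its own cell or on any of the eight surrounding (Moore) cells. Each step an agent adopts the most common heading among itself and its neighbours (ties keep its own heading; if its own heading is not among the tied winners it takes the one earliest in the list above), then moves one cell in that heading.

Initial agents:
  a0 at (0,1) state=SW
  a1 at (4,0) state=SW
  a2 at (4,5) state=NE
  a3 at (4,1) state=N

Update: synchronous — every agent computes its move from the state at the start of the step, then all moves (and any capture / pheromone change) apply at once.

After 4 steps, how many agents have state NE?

1

t=1: a0@(1,0):SW a1@(5,5):SW a2@(3,0):NE a3@(3,1):N
t=2: a0@(2,5):SW a1@(0,4):SW a2@(2,1):NE a3@(2,1):N
t=3: a0@(3,4):SW a1@(1,3):SW a2@(1,2):NE a3@(1,1):N
t=4: a0@(4,3):SW a1@(2,2):SW a2@(0,3):NE a3@(0,1):N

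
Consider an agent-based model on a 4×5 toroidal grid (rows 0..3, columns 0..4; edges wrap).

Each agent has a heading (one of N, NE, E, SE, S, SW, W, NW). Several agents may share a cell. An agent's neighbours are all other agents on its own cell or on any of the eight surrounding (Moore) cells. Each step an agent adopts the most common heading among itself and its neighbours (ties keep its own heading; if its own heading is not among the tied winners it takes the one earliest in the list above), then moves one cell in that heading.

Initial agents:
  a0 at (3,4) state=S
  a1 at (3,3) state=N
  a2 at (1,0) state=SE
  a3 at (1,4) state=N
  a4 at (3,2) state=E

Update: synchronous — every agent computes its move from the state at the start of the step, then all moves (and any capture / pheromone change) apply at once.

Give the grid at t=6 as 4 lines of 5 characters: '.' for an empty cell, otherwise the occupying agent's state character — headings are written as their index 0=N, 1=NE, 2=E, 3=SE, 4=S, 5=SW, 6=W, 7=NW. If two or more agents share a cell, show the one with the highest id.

t=1: a0@(0,4):S a1@(2,3):N a2@(2,1):SE a3@(0,4):N a4@(3,3):E
t=2: a0@(1,4):S a1@(1,3):N a2@(3,2):SE a3@(3,4):N a4@(2,3):N
t=3: a0@(0,4):N a1@(0,3):N a2@(0,3):SE a3@(2,4):N a4@(1,3):N
t=4: a0@(3,4):N a1@(3,3):N a2@(3,3):N a3@(1,4):N a4@(0,3):N
t=5: a0@(2,4):N a1@(2,3):N a2@(2,3):N a3@(0,4):N a4@(3,3):N
t=6: a0@(1,4):N a1@(1,3):N a2@(1,3):N a3@(3,4):N a4@(2,3):N

.....
...00
...0.
....0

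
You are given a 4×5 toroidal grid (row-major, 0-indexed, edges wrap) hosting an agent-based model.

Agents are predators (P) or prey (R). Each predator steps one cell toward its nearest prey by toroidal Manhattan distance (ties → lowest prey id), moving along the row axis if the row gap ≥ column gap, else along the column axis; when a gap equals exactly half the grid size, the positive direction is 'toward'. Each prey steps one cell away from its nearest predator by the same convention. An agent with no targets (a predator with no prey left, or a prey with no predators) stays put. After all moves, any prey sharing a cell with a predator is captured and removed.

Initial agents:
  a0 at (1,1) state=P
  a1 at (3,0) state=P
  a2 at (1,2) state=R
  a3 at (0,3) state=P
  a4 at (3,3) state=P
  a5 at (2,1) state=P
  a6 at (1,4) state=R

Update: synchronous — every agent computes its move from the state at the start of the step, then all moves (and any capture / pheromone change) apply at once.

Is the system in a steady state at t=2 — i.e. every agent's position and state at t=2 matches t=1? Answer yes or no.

yes

t=1: a0@(1,2):P a1@(0,0):P a3@(1,3):P a4@(0,3):P a5@(1,1):P
t=2: (unchanged — steady state)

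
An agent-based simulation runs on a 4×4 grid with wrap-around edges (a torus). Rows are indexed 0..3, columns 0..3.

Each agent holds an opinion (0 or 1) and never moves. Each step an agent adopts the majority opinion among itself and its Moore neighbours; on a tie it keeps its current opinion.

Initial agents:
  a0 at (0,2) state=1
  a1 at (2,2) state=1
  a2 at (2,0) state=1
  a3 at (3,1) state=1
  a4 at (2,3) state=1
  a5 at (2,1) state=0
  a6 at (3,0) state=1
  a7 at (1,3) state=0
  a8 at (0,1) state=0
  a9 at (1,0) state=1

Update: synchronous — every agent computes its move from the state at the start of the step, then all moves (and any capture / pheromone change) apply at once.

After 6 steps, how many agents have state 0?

0

t=1: a0@(0,2):1 a1@(2,2):1 a2@(2,0):1 a3@(3,1):1 a4@(2,3):1 a5@(2,1):1 a6@(3,0):1 a7@(1,3):1 a8@(0,1):1 a9@(1,0):1
t=2: (unchanged — steady state)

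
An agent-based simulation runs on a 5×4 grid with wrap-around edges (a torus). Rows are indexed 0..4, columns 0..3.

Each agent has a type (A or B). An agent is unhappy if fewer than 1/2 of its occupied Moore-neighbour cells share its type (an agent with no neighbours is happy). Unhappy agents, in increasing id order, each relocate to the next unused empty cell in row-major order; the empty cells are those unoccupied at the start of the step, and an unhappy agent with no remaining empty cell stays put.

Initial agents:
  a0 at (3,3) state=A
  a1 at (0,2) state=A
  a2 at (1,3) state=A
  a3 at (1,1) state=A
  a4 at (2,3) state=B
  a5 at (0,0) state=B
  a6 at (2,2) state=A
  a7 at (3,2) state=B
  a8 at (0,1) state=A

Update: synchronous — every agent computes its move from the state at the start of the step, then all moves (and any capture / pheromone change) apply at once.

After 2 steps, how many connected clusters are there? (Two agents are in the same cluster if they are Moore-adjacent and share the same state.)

4

t=1: a0@(0,3):A a1@(0,2):A a2@(1,3):A a3@(1,1):A a4@(1,0):B a5@(1,2):B a6@(2,2):A a7@(2,0):B a8@(0,1):A
t=2: a0@(0,3):A a1@(0,2):A a2@(1,3):A a3@(1,1):A a4@(0,0):B a5@(2,1):B a6@(2,2):A a7@(2,3):B a8@(0,1):A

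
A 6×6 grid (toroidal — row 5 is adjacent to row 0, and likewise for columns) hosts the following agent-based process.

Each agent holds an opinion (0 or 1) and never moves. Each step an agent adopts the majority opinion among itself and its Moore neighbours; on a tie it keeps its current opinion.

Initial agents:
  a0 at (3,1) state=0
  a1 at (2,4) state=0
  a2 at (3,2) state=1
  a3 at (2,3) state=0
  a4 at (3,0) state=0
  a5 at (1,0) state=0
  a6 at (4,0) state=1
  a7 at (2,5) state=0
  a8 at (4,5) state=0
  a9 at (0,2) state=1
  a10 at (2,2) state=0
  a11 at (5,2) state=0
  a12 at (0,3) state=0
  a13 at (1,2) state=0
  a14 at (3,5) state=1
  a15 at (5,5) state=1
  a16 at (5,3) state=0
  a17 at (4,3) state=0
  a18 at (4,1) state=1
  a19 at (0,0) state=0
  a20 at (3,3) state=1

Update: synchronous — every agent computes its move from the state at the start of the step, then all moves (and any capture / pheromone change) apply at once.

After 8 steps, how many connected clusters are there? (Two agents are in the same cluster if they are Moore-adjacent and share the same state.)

t=1: a0@(3,1):0 a1@(2,4):0 a2@(3,2):0 a3@(2,3):0 a4@(3,0):0 a5@(1,0):0 a6@(4,0):1 a7@(2,5):0 a8@(4,5):1 a9@(0,2):0 a10@(2,2):0 a11@(5,2):0 a12@(0,3):0 a13@(1,2):0 a14@(3,5):0 a15@(5,5):1 a16@(5,3):0 a17@(4,3):0 a18@(4,1):1 a19@(0,0):0 a20@(3,3):0
t=2: a0@(3,1):0 a1@(2,4):0 a2@(3,2):0 a3@(2,3):0 a4@(3,0):0 a5@(1,0):0 a6@(4,0):1 a7@(2,5):0 a8@(4,5):1 a9@(0,2):0 a10@(2,2):0 a11@(5,2):0 a12@(0,3):0 a13@(1,2):0 a14@(3,5):0 a15@(5,5):1 a16@(5,3):0 a17@(4,3):0 a18@(4,1):0 a19@(0,0):0 a20@(3,3):0
t=3: a0@(3,1):0 a1@(2,4):0 a2@(3,2):0 a3@(2,3):0 a4@(3,0):0 a5@(1,0):0 a6@(4,0):0 a7@(2,5):0 a8@(4,5):1 a9@(0,2):0 a10@(2,2):0 a11@(5,2):0 a12@(0,3):0 a13@(1,2):0 a14@(3,5):0 a15@(5,5):1 a16@(5,3):0 a17@(4,3):0 a18@(4,1):0 a19@(0,0):0 a20@(3,3):0
t=4: a0@(3,1):0 a1@(2,4):0 a2@(3,2):0 a3@(2,3):0 a4@(3,0):0 a5@(1,0):0 a6@(4,0):0 a7@(2,5):0 a8@(4,5):0 a9@(0,2):0 a10@(2,2):0 a11@(5,2):0 a12@(0,3):0 a13@(1,2):0 a14@(3,5):0 a15@(5,5):1 a16@(5,3):0 a17@(4,3):0 a18@(4,1):0 a19@(0,0):0 a20@(3,3):0
t=5: a0@(3,1):0 a1@(2,4):0 a2@(3,2):0 a3@(2,3):0 a4@(3,0):0 a5@(1,0):0 a6@(4,0):0 a7@(2,5):0 a8@(4,5):0 a9@(0,2):0 a10@(2,2):0 a11@(5,2):0 a12@(0,3):0 a13@(1,2):0 a14@(3,5):0 a15@(5,5):0 a16@(5,3):0 a17@(4,3):0 a18@(4,1):0 a19@(0,0):0 a20@(3,3):0
t=6: (unchanged — steady state)

1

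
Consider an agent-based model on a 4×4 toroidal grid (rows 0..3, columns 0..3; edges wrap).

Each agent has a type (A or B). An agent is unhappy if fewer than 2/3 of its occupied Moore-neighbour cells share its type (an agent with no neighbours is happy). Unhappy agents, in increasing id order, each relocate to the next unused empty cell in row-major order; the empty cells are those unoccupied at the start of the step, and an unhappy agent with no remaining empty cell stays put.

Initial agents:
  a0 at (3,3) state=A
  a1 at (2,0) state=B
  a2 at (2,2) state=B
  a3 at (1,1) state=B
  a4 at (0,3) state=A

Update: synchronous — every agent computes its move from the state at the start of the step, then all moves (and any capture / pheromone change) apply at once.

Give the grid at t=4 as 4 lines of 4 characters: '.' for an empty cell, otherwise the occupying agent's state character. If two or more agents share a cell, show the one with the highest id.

.ABB
BA..
....
....

t=1: a0@(0,0):A a1@(0,1):B a2@(0,2):B a3@(1,1):B a4@(0,3):A
t=2: a0@(1,0):A a1@(0,1):B a2@(0,2):B a3@(1,1):B a4@(1,2):A
t=3: a0@(0,0):A a1@(0,3):B a2@(0,2):B a3@(1,3):B a4@(2,0):A
t=4: a0@(0,1):A a1@(0,3):B a2@(0,2):B a3@(1,0):B a4@(1,1):A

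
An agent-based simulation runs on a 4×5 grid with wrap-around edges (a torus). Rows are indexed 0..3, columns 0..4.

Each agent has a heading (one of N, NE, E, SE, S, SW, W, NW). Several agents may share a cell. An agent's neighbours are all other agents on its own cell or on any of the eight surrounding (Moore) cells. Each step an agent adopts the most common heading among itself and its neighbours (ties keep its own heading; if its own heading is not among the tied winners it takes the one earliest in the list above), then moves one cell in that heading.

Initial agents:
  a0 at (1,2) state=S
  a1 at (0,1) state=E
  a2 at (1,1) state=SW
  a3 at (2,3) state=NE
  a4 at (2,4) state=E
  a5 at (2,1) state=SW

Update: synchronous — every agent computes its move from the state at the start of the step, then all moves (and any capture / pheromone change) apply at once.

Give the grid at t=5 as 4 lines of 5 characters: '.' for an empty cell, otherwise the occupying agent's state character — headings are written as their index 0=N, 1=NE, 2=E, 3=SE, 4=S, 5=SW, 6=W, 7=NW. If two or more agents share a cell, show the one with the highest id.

.....
.....
.55..
555..

t=1: a0@(2,1):SW a1@(0,2):E a2@(2,0):SW a3@(1,4):NE a4@(2,0):E a5@(3,0):SW
t=2: a0@(3,0):SW a1@(0,3):E a2@(3,4):SW a3@(0,0):NE a4@(3,4):SW a5@(0,4):SW
t=3: a0@(0,4):SW a1@(1,2):SW a2@(0,3):SW a3@(1,4):SW a4@(0,3):SW a5@(1,3):SW
t=4: a0@(1,3):SW a1@(2,1):SW a2@(1,2):SW a3@(2,3):SW a4@(1,2):SW a5@(2,2):SW
t=5: a0@(2,2):SW a1@(3,0):SW a2@(2,1):SW a3@(3,2):SW a4@(2,1):SW a5@(3,1):SW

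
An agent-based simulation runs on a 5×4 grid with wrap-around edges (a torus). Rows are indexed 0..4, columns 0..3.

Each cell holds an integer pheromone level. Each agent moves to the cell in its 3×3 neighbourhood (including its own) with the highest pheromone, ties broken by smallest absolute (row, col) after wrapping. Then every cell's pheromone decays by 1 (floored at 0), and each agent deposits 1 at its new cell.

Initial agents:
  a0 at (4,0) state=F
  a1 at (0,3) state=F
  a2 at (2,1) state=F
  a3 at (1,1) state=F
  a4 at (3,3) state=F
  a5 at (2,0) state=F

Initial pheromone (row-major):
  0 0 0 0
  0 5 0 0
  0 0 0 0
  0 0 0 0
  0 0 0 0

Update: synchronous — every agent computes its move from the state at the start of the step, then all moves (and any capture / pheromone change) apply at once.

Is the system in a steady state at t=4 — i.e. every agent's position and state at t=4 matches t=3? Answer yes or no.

t=1: a0@(0,0) a1@(0,0) a2@(1,1) a3@(1,1) a4@(2,0) a5@(1,1) | pheromone: 2 0 0 0 / 0 7 0 0 / 1 0 0 0 / 0 0 0 0 / 0 0 0 0
t=2: a0@(1,1) a1@(1,1) a2@(1,1) a3@(1,1) a4@(1,1) a5@(1,1) | pheromone: 1 0 0 0 / 0 12 0 0 / 0 0 0 0 / 0 0 0 0 / 0 0 0 0
t=3: a0@(1,1) a1@(1,1) a2@(1,1) a3@(1,1) a4@(1,1) a5@(1,1) | pheromone: 0 0 0 0 / 0 17 0 0 / 0 0 0 0 / 0 0 0 0 / 0 0 0 0
t=4: a0@(1,1) a1@(1,1) a2@(1,1) a3@(1,1) a4@(1,1) a5@(1,1) | pheromone: 0 0 0 0 / 0 22 0 0 / 0 0 0 0 / 0 0 0 0 / 0 0 0 0

yes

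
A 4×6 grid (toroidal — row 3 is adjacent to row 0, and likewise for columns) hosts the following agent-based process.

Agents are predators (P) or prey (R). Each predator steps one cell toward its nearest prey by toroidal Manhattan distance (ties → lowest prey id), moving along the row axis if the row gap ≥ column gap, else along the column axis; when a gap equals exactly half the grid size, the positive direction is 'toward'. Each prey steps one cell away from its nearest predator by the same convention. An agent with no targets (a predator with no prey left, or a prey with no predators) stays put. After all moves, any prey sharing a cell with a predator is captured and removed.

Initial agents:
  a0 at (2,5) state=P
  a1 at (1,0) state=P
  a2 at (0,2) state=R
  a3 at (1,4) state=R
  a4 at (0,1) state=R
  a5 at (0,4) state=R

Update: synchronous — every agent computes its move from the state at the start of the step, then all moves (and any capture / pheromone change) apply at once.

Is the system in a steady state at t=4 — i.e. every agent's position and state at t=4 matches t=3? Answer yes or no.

t=1: a0@(1,5):P a1@(1,5):P a2@(0,3):R a3@(0,4):R a4@(3,1):R a5@(3,4):R
t=2: a0@(0,5):P a1@(0,5):P a2@(0,2):R a3@(3,4):R a4@(2,1):R a5@(2,4):R
t=3: a0@(3,5):P a1@(3,5):P a2@(0,1):R a3@(2,4):R a4@(1,1):R a5@(1,4):R
t=4: a0@(2,5):P a1@(2,5):P a2@(0,2):R a3@(1,4):R a4@(0,1):R a5@(0,4):R

no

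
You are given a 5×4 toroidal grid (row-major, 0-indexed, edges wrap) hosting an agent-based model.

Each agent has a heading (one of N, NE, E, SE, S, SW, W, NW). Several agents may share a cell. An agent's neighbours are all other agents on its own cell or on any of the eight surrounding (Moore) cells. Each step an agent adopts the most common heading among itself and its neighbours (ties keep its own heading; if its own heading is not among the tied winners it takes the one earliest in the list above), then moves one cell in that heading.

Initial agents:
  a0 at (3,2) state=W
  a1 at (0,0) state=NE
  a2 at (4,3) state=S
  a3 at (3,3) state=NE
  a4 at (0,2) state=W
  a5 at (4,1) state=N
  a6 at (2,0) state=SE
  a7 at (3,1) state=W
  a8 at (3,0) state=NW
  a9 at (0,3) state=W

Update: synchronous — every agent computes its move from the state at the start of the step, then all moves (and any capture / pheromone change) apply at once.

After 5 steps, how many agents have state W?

10

t=1: a0@(3,1):W a1@(4,1):NE a2@(4,2):W a3@(2,0):NE a4@(0,1):W a5@(4,0):W a6@(3,1):SE a7@(3,0):W a8@(2,3):NW a9@(0,2):W
t=2: a0@(3,0):W a1@(4,0):W a2@(4,1):W a3@(2,3):W a4@(0,0):W a5@(4,3):W a6@(3,0):W a7@(3,3):W a8@(1,2):NW a9@(0,1):W
t=3: a0@(3,3):W a1@(4,3):W a2@(4,0):W a3@(2,2):W a4@(0,3):W a5@(4,2):W a6@(3,3):W a7@(3,2):W a8@(1,1):W a9@(0,0):W
t=4: a0@(3,2):W a1@(4,2):W a2@(4,3):W a3@(2,1):W a4@(0,2):W a5@(4,1):W a6@(3,2):W a7@(3,1):W a8@(1,0):W a9@(0,3):W
t=5: a0@(3,1):W a1@(4,1):W a2@(4,2):W a3@(2,0):W a4@(0,1):W a5@(4,0):W a6@(3,1):W a7@(3,0):W a8@(1,3):W a9@(0,2):W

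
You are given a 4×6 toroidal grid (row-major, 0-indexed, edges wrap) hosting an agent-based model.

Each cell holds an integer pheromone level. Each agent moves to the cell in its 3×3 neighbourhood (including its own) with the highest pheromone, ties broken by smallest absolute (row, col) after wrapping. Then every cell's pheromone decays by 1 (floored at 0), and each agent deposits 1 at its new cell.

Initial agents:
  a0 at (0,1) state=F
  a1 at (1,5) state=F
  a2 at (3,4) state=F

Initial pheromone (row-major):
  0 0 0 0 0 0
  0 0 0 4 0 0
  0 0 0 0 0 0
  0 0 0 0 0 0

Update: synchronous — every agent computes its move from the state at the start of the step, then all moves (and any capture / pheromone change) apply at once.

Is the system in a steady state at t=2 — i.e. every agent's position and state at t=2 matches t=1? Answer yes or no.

no

t=1: a0@(0,0) a1@(0,0) a2@(0,3) | pheromone: 2 0 0 1 0 0 / 0 0 0 3 0 0 / 0 0 0 0 0 0 / 0 0 0 0 0 0
t=2: a0@(0,0) a1@(0,0) a2@(1,3) | pheromone: 3 0 0 0 0 0 / 0 0 0 3 0 0 / 0 0 0 0 0 0 / 0 0 0 0 0 0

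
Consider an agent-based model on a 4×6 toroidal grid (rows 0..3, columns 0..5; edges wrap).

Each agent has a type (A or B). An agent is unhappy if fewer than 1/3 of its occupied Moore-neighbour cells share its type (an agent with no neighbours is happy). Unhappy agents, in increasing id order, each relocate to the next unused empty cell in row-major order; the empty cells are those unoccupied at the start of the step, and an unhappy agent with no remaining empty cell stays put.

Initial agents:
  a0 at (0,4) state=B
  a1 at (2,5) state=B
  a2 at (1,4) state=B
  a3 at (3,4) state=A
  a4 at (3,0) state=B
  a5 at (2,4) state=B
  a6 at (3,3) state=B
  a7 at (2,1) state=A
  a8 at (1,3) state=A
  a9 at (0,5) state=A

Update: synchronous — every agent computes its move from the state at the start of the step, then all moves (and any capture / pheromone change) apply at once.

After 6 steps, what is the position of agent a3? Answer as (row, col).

(0, 0)

t=1: a0@(0,4):B a1@(2,5):B a2@(1,4):B a3@(0,0):A a4@(3,0):B a5@(2,4):B a6@(3,3):B a7@(0,1):A a8@(0,2):A a9@(0,3):A
t=2: a0@(0,4):B a1@(2,5):B a2@(1,4):B a3@(0,0):A a4@(3,0):B a5@(2,4):B a6@(3,3):B a7@(0,1):A a8@(0,2):A a9@(0,5):A
t=3: a0@(0,4):B a1@(2,5):B a2@(1,4):B a3@(0,0):A a4@(0,3):B a5@(2,4):B a6@(3,3):B a7@(0,1):A a8@(0,2):A a9@(1,0):A
t=4: (unchanged — steady state)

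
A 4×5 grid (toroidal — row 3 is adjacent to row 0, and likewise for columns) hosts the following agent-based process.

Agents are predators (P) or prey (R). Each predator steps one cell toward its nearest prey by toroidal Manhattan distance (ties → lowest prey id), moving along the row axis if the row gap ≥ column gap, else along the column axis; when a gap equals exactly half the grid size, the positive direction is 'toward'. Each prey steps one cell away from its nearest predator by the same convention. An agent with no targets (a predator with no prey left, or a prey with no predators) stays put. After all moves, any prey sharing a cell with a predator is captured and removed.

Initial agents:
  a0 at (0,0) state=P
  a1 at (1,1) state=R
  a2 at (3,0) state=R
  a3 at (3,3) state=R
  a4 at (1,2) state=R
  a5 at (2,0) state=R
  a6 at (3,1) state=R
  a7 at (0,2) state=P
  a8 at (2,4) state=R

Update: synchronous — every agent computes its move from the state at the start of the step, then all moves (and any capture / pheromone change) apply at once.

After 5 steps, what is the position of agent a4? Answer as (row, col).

(2, 2)

t=1: a0@(3,0):P a1@(2,1):R a2@(2,0):R a3@(2,3):R a4@(2,2):R a5@(1,0):R a6@(2,1):R a7@(1,2):P a8@(1,4):R
t=2: a0@(2,0):P a1@(1,1):R a2@(1,0):R a3@(3,3):R a4@(3,2):R a5@(0,0):R a6@(1,1):R a7@(2,2):P a8@(1,0):R
t=3: a0@(1,0):P a1@(0,1):R a2@(0,0):R a3@(0,3):R a4@(0,2):R a5@(3,0):R a6@(0,1):R a7@(3,2):P a8@(0,0):R
t=4: a0@(0,0):P a1@(3,1):R a2@(3,0):R a3@(1,3):R a4@(1,2):R a5@(2,0):R a6@(3,1):R a7@(0,2):P a8@(3,0):R
t=5: a0@(3,0):P a1@(2,1):R a2@(2,0):R a3@(2,3):R a4@(2,2):R a5@(1,0):R a6@(2,1):R a7@(1,2):P a8@(2,0):R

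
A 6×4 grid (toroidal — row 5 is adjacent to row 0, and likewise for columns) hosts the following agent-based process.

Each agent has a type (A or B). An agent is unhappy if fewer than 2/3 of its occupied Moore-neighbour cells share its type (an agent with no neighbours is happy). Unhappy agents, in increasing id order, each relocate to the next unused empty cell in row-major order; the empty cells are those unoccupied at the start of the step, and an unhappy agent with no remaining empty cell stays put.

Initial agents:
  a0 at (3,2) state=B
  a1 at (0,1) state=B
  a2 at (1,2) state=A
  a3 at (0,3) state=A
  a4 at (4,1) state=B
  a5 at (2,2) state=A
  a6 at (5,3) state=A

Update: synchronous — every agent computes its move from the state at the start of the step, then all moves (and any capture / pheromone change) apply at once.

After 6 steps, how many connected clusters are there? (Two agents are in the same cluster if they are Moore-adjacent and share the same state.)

t=1: a0@(0,0):B a1@(0,2):B a2@(1,2):A a3@(0,3):A a4@(4,1):B a5@(1,0):A a6@(5,3):A
t=2: a0@(0,1):B a1@(1,1):B a2@(1,3):A a3@(2,0):A a4@(4,1):B a5@(2,1):A a6@(2,2):A
t=3: a0@(0,1):B a1@(0,0):B a2@(1,3):A a3@(2,0):A a4@(4,1):B a5@(2,1):A a6@(2,2):A
t=4: a0@(0,1):B a1@(0,2):B a2@(1,3):A a3@(2,0):A a4@(4,1):B a5@(2,1):A a6@(2,2):A
t=5: a0@(0,1):B a1@(0,0):B a2@(1,3):A a3@(2,0):A a4@(4,1):B a5@(2,1):A a6@(2,2):A
t=6: a0@(0,1):B a1@(0,2):B a2@(1,3):A a3@(2,0):A a4@(4,1):B a5@(2,1):A a6@(2,2):A

3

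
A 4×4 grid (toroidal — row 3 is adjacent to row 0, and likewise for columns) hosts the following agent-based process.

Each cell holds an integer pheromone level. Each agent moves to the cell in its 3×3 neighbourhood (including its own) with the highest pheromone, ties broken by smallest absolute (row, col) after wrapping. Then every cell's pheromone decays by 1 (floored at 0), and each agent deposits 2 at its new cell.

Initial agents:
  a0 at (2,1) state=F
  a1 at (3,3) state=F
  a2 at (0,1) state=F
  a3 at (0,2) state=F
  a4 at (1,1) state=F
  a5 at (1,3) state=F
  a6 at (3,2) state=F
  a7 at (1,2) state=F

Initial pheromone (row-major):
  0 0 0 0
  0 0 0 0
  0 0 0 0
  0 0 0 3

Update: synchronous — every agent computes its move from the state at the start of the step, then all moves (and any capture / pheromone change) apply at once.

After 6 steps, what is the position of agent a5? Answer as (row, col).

t=1: a0@(1,0) a1@(3,3) a2@(0,0) a3@(3,3) a4@(0,0) a5@(0,0) a6@(3,3) a7@(0,1) | pheromone: 6 2 0 0 / 2 0 0 0 / 0 0 0 0 / 0 0 0 8
t=2: a0@(0,0) a1@(3,3) a2@(3,3) a3@(3,3) a4@(3,3) a5@(3,3) a6@(3,3) a7@(0,0) | pheromone: 9 1 0 0 / 1 0 0 0 / 0 0 0 0 / 0 0 0 19
t=3: a0@(3,3) a1@(3,3) a2@(3,3) a3@(3,3) a4@(3,3) a5@(3,3) a6@(3,3) a7@(3,3) | pheromone: 8 0 0 0 / 0 0 0 0 / 0 0 0 0 / 0 0 0 34
t=4: a0@(3,3) a1@(3,3) a2@(3,3) a3@(3,3) a4@(3,3) a5@(3,3) a6@(3,3) a7@(3,3) | pheromone: 7 0 0 0 / 0 0 0 0 / 0 0 0 0 / 0 0 0 49
t=5: a0@(3,3) a1@(3,3) a2@(3,3) a3@(3,3) a4@(3,3) a5@(3,3) a6@(3,3) a7@(3,3) | pheromone: 6 0 0 0 / 0 0 0 0 / 0 0 0 0 / 0 0 0 64
t=6: a0@(3,3) a1@(3,3) a2@(3,3) a3@(3,3) a4@(3,3) a5@(3,3) a6@(3,3) a7@(3,3) | pheromone: 5 0 0 0 / 0 0 0 0 / 0 0 0 0 / 0 0 0 79

(3, 3)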